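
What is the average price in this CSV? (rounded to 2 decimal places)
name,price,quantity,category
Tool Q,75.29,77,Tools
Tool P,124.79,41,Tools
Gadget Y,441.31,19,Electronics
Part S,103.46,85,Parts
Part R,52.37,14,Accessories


Computing average price:
Values: [75.29, 124.79, 441.31, 103.46, 52.37]
Sum = 797.22
Count = 5
Average = 797.22/5 = 159.444 exactly -> 159.44 (rounded half-up to 2 decimal places)

159.44


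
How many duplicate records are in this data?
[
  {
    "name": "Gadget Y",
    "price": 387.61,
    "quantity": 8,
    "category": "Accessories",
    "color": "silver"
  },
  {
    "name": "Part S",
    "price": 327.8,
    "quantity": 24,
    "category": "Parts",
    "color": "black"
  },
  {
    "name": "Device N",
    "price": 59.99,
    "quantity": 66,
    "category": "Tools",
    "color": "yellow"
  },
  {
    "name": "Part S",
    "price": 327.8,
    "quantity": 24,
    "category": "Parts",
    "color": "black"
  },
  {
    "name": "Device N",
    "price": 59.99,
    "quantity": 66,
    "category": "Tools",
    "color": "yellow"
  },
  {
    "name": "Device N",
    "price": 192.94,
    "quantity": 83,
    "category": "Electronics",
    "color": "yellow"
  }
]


Checking 6 records for duplicates:

  Row 1: Gadget Y ($387.61, qty 8)
  Row 2: Part S ($327.8, qty 24)
  Row 3: Device N ($59.99, qty 66)
  Row 4: Part S ($327.8, qty 24) <-- DUPLICATE
  Row 5: Device N ($59.99, qty 66) <-- DUPLICATE
  Row 6: Device N ($192.94, qty 83)

Duplicates found: 2
Unique records: 4

2 duplicates, 4 unique


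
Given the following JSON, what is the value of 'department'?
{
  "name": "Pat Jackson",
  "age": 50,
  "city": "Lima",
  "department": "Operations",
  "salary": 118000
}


Looking up field 'department'
Value: Operations

Operations


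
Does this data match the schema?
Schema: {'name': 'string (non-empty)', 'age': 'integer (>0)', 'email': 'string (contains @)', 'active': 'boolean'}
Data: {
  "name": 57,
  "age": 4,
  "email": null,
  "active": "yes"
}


Validating each field against schema:
  name: FAIL (57 is not a string)
  age: OK (positive integer)
  email: FAIL (null is not a string)
  active: FAIL ("yes" is not a boolean)

Result: INVALID (3 errors: name, email, active)

INVALID (3 errors: name, email, active)


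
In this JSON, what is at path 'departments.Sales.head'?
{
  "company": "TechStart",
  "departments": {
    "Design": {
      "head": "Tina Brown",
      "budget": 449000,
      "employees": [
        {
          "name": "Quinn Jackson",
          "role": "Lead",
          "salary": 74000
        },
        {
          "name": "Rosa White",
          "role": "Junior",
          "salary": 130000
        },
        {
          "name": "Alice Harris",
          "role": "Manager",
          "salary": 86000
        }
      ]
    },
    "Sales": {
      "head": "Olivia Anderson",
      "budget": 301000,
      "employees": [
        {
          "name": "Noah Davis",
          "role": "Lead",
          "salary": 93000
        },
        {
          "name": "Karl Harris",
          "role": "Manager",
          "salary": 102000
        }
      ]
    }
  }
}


Path: departments.Sales.head

Navigate:
  -> departments
  -> Sales
  -> head = 'Olivia Anderson'

Olivia Anderson


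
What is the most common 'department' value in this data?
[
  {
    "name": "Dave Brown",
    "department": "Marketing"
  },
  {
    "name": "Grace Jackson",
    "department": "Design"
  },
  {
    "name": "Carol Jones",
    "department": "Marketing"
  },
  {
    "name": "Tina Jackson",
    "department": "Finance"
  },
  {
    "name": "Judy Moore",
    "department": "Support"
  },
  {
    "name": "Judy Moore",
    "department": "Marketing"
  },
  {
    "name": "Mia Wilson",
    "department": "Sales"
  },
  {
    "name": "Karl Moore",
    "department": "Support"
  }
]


Counting 'department' values across 8 records:

  Marketing: 3 ###
  Support: 2 ##
  Design: 1 #
  Finance: 1 #
  Sales: 1 #

Most common: Marketing (3 times)

Marketing (3 times)


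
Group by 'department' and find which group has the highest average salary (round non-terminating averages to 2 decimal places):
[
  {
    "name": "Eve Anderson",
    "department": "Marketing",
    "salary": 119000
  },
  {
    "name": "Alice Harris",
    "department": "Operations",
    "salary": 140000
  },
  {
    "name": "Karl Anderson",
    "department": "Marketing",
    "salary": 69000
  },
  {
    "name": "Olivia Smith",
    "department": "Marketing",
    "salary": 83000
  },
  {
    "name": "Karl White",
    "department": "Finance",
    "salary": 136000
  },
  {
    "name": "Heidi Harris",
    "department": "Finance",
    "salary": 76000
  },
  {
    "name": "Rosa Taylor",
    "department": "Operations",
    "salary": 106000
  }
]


Group by: department

Groups:
  Finance: 2 people, avg salary = 212000/2 = $106000
  Marketing: 3 people, avg salary = 271000/3 ≈ $90333.33
  Operations: 2 people, avg salary = 246000/2 = $123000

Highest average salary: Operations ($123000)

Operations ($123000)


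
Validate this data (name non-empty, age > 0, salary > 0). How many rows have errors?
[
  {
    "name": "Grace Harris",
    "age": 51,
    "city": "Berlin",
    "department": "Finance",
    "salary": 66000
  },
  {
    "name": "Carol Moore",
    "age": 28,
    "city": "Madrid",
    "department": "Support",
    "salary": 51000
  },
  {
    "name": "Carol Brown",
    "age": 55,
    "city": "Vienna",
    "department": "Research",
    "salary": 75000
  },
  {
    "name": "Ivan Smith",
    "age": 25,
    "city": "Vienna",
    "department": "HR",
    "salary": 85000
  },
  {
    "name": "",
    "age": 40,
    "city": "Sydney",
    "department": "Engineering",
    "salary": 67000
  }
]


Validating 5 records:
Rules: name non-empty, age > 0, salary > 0

  Row 1 (Grace Harris): OK
  Row 2 (Carol Moore): OK
  Row 3 (Carol Brown): OK
  Row 4 (Ivan Smith): OK
  Row 5 (???): empty name

Total errors: 1

1 errors


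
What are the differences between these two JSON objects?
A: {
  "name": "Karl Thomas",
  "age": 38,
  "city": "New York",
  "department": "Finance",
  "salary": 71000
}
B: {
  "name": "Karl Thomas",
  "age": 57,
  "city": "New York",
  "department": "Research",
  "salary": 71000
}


Comparing each field (in key order):
  name: same
  age: DIFFERENT
  city: same
  department: DIFFERENT
  salary: same
Differences:
  age: 38 -> 57
  department: Finance -> Research

2 field(s) changed

2 changes: age, department


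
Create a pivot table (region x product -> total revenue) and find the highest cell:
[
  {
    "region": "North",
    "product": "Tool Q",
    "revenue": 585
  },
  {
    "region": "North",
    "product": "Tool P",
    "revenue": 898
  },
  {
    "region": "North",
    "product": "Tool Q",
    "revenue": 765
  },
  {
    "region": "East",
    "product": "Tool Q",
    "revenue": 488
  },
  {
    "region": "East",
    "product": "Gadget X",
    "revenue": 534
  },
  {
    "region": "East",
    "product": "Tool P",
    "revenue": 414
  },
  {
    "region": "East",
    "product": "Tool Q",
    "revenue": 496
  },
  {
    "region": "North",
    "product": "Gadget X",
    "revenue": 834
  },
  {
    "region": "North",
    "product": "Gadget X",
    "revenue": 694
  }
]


Pivot: region (rows) x product (columns) -> total revenue

     Gadget X      Tool P        Tool Q      
East           534           414           984  
North         1528           898          1350  

Highest: North / Gadget X = $1528

North / Gadget X = $1528


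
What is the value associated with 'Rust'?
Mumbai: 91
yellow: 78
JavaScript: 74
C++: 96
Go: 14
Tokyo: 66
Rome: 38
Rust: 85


Looking up key 'Rust'
Value: 85

85


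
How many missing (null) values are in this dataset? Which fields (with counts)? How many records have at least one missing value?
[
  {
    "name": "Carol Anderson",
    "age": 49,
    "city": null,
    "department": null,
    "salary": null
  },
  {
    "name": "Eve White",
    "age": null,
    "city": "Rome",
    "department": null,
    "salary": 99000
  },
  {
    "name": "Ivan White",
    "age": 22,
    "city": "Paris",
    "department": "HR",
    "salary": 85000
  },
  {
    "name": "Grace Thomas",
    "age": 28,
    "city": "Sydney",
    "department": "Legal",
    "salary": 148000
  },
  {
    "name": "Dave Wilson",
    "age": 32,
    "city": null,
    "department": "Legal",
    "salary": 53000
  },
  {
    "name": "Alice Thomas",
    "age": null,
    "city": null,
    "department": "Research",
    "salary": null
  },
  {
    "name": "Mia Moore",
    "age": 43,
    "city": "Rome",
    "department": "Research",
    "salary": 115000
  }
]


Checking for missing (null) values in 7 records:

  Carol Anderson: city, department, salary
  Eve White: age, department
  Ivan White: complete
  Grace Thomas: complete
  Dave Wilson: city
  Alice Thomas: age, city, salary
  Mia Moore: complete

Per field:
  name: 0 missing
  age: 2 missing
  city: 3 missing
  department: 2 missing
  salary: 2 missing

Total missing values: 9
Records with any missing: 4

9 missing values (age: 2, city: 3, department: 2, salary: 2); 4 incomplete records


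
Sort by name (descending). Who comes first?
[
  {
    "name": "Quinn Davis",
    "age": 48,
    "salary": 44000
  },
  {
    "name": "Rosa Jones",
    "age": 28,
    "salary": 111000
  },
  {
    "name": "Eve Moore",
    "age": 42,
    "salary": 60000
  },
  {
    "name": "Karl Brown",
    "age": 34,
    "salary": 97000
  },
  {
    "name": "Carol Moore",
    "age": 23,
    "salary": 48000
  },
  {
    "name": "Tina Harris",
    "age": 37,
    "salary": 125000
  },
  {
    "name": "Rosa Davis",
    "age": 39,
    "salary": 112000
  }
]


Sort by: name (descending)

Sorted order:
  1. Tina Harris (name = Tina Harris)
  2. Rosa Jones (name = Rosa Jones)
  3. Rosa Davis (name = Rosa Davis)
  4. Quinn Davis (name = Quinn Davis)
  5. Karl Brown (name = Karl Brown)
  6. Eve Moore (name = Eve Moore)
  7. Carol Moore (name = Carol Moore)

First: Tina Harris

Tina Harris


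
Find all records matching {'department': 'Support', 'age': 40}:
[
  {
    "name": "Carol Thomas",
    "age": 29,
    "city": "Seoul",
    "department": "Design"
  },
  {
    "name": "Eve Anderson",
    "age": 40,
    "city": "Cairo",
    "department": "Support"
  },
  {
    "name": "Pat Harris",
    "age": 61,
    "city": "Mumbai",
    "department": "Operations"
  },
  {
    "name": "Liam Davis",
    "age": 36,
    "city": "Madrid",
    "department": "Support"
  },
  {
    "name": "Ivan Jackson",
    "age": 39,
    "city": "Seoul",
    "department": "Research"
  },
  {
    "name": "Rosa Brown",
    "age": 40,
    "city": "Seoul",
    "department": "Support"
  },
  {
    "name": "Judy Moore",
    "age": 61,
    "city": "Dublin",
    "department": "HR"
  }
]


Search criteria: {'department': 'Support', 'age': 40}

Checking 7 records:
  Carol Thomas: {department: Design, age: 29}
  Eve Anderson: {department: Support, age: 40} <-- MATCH
  Pat Harris: {department: Operations, age: 61}
  Liam Davis: {department: Support, age: 36}
  Ivan Jackson: {department: Research, age: 39}
  Rosa Brown: {department: Support, age: 40} <-- MATCH
  Judy Moore: {department: HR, age: 61}

Matches: ["Eve Anderson", "Rosa Brown"]

["Eve Anderson", "Rosa Brown"]


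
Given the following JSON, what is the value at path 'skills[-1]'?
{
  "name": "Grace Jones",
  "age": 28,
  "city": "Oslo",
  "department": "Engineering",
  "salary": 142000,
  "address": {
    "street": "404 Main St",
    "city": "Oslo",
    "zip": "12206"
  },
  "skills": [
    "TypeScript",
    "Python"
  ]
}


Query: skills[-1]
Path: skills -> last element
Value: Python

Python


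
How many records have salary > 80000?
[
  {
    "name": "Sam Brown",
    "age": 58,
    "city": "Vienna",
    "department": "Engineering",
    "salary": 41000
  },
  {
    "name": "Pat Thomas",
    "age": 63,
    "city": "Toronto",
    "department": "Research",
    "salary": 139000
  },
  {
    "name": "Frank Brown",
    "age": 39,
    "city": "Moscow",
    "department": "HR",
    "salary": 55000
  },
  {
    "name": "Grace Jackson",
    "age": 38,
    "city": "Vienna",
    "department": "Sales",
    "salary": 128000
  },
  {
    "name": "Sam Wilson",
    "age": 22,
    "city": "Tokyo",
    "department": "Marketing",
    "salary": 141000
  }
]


Data: 5 records
Condition: salary > 80000

Checking each record:
  Sam Brown: 41000
  Pat Thomas: 139000 MATCH
  Frank Brown: 55000
  Grace Jackson: 128000 MATCH
  Sam Wilson: 141000 MATCH

Count: 3

3


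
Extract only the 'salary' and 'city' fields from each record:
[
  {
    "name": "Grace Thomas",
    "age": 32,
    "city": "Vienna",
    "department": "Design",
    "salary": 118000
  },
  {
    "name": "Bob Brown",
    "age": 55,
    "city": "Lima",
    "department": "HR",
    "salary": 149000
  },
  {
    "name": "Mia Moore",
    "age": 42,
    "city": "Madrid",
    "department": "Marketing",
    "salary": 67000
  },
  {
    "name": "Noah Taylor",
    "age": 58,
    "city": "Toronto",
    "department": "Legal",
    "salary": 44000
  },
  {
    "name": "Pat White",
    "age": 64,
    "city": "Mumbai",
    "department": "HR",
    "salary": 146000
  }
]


Original: 5 records with fields: name, age, city, department, salary
Keep: ['salary', 'city']
Drop: ['name', 'age', 'department']
Result: 5 records, 2 fields each

[
  {
    "salary": 118000,
    "city": "Vienna"
  },
  {
    "salary": 149000,
    "city": "Lima"
  },
  {
    "salary": 67000,
    "city": "Madrid"
  },
  {
    "salary": 44000,
    "city": "Toronto"
  },
  {
    "salary": 146000,
    "city": "Mumbai"
  }
]


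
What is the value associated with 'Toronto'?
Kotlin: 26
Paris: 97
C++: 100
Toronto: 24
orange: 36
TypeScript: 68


Looking up key 'Toronto'
Value: 24

24


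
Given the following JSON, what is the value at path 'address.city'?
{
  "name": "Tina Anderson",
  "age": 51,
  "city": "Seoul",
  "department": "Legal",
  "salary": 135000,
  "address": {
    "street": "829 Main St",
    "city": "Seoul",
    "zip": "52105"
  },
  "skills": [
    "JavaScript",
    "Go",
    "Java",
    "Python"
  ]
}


Query: address.city
Path: address -> city
Value: Seoul

Seoul


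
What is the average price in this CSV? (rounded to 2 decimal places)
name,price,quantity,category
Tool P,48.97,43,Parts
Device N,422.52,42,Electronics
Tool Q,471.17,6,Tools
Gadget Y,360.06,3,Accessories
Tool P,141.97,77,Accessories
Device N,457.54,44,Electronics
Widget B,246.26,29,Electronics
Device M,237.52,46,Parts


Computing average price:
Values: [48.97, 422.52, 471.17, 360.06, 141.97, 457.54, 246.26, 237.52]
Sum = 2386.01
Count = 8
Average = 2386.01/8 = 298.25125 exactly -> 298.25 (rounded half-up to 2 decimal places)

298.25


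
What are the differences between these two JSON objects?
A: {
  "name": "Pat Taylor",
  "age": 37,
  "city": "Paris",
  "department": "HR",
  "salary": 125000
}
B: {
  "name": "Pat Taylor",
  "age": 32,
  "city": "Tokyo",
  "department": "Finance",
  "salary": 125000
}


Comparing each field (in key order):
  name: same
  age: DIFFERENT
  city: DIFFERENT
  department: DIFFERENT
  salary: same
Differences:
  age: 37 -> 32
  city: Paris -> Tokyo
  department: HR -> Finance

3 field(s) changed

3 changes: age, city, department


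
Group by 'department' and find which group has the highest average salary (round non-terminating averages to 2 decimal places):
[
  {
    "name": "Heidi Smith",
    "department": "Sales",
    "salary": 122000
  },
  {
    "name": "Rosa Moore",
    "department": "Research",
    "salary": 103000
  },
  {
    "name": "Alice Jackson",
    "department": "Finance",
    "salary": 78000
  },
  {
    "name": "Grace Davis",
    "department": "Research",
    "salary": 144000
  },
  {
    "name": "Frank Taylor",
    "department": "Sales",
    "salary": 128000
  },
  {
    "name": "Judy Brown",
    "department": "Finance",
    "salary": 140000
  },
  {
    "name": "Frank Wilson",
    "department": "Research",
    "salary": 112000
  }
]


Group by: department

Groups:
  Finance: 2 people, avg salary = 218000/2 = $109000
  Research: 3 people, avg salary = 359000/3 ≈ $119666.67
  Sales: 2 people, avg salary = 250000/2 = $125000

Highest average salary: Sales ($125000)

Sales ($125000)


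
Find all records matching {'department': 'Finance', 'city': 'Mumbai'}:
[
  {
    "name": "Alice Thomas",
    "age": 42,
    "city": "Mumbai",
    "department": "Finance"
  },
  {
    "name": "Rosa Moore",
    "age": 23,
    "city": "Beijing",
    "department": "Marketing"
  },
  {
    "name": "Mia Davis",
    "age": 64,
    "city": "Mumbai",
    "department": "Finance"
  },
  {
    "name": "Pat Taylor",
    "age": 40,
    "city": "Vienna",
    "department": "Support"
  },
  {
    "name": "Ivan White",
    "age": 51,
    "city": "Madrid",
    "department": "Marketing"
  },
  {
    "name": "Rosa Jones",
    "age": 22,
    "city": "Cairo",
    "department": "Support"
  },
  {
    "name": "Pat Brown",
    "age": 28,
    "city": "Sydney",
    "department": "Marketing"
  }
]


Search criteria: {'department': 'Finance', 'city': 'Mumbai'}

Checking 7 records:
  Alice Thomas: {department: Finance, city: Mumbai} <-- MATCH
  Rosa Moore: {department: Marketing, city: Beijing}
  Mia Davis: {department: Finance, city: Mumbai} <-- MATCH
  Pat Taylor: {department: Support, city: Vienna}
  Ivan White: {department: Marketing, city: Madrid}
  Rosa Jones: {department: Support, city: Cairo}
  Pat Brown: {department: Marketing, city: Sydney}

Matches: ["Alice Thomas", "Mia Davis"]

["Alice Thomas", "Mia Davis"]


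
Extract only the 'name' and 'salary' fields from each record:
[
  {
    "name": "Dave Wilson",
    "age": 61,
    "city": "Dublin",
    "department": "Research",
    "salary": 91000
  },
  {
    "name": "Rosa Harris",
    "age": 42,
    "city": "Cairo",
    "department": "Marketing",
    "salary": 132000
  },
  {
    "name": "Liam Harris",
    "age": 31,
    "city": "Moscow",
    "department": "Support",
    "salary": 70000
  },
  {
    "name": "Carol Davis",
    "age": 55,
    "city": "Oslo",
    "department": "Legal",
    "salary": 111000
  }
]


Original: 4 records with fields: name, age, city, department, salary
Keep: ['name', 'salary']
Drop: ['age', 'city', 'department']
Result: 4 records, 2 fields each

[
  {
    "name": "Dave Wilson",
    "salary": 91000
  },
  {
    "name": "Rosa Harris",
    "salary": 132000
  },
  {
    "name": "Liam Harris",
    "salary": 70000
  },
  {
    "name": "Carol Davis",
    "salary": 111000
  }
]


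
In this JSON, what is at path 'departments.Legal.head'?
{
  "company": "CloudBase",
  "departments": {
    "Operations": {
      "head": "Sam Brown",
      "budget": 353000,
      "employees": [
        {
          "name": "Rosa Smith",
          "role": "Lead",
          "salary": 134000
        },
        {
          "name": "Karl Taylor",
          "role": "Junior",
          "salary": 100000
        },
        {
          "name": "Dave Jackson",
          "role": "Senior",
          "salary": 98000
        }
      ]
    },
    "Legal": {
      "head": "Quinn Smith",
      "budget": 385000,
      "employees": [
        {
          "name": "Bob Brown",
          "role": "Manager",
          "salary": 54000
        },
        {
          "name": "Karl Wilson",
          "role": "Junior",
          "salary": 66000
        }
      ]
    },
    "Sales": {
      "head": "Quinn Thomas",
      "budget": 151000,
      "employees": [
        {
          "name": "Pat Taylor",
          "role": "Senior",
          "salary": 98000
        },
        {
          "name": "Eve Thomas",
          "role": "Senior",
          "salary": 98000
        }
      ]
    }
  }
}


Path: departments.Legal.head

Navigate:
  -> departments
  -> Legal
  -> head = 'Quinn Smith'

Quinn Smith


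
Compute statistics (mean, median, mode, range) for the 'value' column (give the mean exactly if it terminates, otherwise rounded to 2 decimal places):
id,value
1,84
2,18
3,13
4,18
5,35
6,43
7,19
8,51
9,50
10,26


Data: [84, 18, 13, 18, 35, 43, 19, 51, 50, 26]
Count: 10
Sum: 357
Mean: 357/10 = 35.7
Sorted: [13, 18, 18, 19, 26, 35, 43, 50, 51, 84]
Median: 30.5
Mode: 18 (2 times)
Range: 84 - 13 = 71
Min: 13, Max: 84

mean=35.7, median=30.5, mode=18, range=71


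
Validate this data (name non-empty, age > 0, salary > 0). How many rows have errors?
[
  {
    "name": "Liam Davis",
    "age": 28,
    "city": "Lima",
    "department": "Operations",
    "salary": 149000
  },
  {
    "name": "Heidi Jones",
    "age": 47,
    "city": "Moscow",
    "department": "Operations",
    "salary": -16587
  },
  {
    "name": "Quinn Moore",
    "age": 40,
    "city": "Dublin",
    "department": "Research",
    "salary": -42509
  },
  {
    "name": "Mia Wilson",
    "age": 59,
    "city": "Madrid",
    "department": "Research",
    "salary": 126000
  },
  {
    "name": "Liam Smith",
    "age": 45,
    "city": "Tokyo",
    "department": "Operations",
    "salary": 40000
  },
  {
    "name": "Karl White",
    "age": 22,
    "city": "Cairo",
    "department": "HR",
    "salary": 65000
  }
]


Validating 6 records:
Rules: name non-empty, age > 0, salary > 0

  Row 1 (Liam Davis): OK
  Row 2 (Heidi Jones): negative salary: -16587
  Row 3 (Quinn Moore): negative salary: -42509
  Row 4 (Mia Wilson): OK
  Row 5 (Liam Smith): OK
  Row 6 (Karl White): OK

Total errors: 2

2 errors


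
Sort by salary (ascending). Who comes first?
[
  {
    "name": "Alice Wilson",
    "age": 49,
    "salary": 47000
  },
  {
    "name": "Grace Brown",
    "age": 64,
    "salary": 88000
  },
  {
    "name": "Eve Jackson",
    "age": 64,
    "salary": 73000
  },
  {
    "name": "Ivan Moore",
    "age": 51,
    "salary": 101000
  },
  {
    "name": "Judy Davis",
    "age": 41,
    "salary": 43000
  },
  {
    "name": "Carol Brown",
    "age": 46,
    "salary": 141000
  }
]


Sort by: salary (ascending)

Sorted order:
  1. Judy Davis (salary = 43000)
  2. Alice Wilson (salary = 47000)
  3. Eve Jackson (salary = 73000)
  4. Grace Brown (salary = 88000)
  5. Ivan Moore (salary = 101000)
  6. Carol Brown (salary = 141000)

First: Judy Davis

Judy Davis


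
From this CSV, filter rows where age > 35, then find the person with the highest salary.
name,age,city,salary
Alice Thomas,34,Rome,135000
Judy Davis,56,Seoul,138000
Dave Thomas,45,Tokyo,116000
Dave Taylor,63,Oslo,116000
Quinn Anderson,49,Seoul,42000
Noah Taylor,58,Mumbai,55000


Filter: age > 35
Sort by: salary (descending)

Filtered records (5):
  Judy Davis, age 56, salary $138000
  Dave Thomas, age 45, salary $116000
  Dave Taylor, age 63, salary $116000
  Noah Taylor, age 58, salary $55000
  Quinn Anderson, age 49, salary $42000

Highest salary: Judy Davis ($138000)

Judy Davis


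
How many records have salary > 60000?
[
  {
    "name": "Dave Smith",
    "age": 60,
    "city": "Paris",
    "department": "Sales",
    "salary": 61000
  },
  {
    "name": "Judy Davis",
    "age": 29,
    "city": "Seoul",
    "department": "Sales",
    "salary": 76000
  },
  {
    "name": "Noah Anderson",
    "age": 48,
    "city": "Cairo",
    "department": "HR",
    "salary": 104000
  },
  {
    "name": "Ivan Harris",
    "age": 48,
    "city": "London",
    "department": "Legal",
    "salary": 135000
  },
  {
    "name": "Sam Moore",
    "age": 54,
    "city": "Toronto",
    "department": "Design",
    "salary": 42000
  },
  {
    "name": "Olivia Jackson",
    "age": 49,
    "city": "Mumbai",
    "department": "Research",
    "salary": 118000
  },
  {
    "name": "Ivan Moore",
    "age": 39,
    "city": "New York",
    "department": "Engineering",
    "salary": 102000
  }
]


Data: 7 records
Condition: salary > 60000

Checking each record:
  Dave Smith: 61000 MATCH
  Judy Davis: 76000 MATCH
  Noah Anderson: 104000 MATCH
  Ivan Harris: 135000 MATCH
  Sam Moore: 42000
  Olivia Jackson: 118000 MATCH
  Ivan Moore: 102000 MATCH

Count: 6

6


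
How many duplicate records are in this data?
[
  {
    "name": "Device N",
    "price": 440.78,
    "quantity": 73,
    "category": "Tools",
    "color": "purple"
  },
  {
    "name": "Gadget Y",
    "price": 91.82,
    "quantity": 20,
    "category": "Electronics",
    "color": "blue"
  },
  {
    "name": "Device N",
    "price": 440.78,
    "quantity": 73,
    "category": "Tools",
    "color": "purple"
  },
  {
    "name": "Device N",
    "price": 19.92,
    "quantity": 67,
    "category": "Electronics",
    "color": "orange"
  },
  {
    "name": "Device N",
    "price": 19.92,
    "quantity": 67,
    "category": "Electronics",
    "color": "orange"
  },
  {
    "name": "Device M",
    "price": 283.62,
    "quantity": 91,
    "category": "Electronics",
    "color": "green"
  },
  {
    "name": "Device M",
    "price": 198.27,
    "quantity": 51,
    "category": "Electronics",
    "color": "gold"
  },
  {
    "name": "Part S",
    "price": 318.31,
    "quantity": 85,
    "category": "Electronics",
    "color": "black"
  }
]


Checking 8 records for duplicates:

  Row 1: Device N ($440.78, qty 73)
  Row 2: Gadget Y ($91.82, qty 20)
  Row 3: Device N ($440.78, qty 73) <-- DUPLICATE
  Row 4: Device N ($19.92, qty 67)
  Row 5: Device N ($19.92, qty 67) <-- DUPLICATE
  Row 6: Device M ($283.62, qty 91)
  Row 7: Device M ($198.27, qty 51)
  Row 8: Part S ($318.31, qty 85)

Duplicates found: 2
Unique records: 6

2 duplicates, 6 unique


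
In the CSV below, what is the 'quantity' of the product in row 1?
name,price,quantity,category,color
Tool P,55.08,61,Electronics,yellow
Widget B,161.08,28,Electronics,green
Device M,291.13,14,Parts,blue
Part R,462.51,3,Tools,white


Query: Row 1 ('Tool P'), column 'quantity'
Value: 61

61


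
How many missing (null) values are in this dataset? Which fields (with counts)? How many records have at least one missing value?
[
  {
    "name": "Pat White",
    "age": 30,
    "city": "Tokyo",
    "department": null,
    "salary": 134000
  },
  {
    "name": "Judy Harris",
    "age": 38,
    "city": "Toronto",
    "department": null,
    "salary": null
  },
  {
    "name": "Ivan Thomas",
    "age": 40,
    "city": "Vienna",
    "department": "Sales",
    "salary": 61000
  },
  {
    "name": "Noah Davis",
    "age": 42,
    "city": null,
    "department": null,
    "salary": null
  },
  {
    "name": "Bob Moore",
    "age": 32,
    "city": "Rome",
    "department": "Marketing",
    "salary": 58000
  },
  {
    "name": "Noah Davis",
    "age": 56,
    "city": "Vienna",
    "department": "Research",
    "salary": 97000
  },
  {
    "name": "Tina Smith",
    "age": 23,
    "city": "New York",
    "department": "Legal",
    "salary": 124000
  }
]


Checking for missing (null) values in 7 records:

  Pat White: department
  Judy Harris: department, salary
  Ivan Thomas: complete
  Noah Davis: city, department, salary
  Bob Moore: complete
  Noah Davis: complete
  Tina Smith: complete

Per field:
  name: 0 missing
  age: 0 missing
  city: 1 missing
  department: 3 missing
  salary: 2 missing

Total missing values: 6
Records with any missing: 3

6 missing values (city: 1, department: 3, salary: 2); 3 incomplete records


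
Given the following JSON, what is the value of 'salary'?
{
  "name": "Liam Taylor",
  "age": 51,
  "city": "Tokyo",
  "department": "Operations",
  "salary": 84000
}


Looking up field 'salary'
Value: 84000

84000


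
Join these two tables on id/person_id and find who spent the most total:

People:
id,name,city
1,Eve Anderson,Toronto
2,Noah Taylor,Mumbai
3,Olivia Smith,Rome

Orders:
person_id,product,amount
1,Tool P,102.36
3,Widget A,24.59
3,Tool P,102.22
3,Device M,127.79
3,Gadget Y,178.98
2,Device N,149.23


Join on: people.id = orders.person_id

Joined rows:
  Eve Anderson (Toronto) bought Tool P for $102.36
  Olivia Smith (Rome) bought Widget A for $24.59
  Olivia Smith (Rome) bought Tool P for $102.22
  Olivia Smith (Rome) bought Device M for $127.79
  Olivia Smith (Rome) bought Gadget Y for $178.98
  Noah Taylor (Mumbai) bought Device N for $149.23

Total per person:
  Olivia Smith: $433.58
  Noah Taylor: $149.23
  Eve Anderson: $102.36

Top spender: Olivia Smith ($433.58)

Olivia Smith ($433.58)


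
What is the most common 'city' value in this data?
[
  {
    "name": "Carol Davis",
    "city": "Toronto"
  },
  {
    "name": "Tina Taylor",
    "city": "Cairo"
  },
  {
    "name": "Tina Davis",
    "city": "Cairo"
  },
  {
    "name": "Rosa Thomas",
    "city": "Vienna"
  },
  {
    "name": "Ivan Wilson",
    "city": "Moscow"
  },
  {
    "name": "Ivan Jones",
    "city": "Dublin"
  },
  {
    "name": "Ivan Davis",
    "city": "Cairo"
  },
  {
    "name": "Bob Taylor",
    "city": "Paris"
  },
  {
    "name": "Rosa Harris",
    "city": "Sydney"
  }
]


Counting 'city' values across 9 records:

  Cairo: 3 ###
  Toronto: 1 #
  Vienna: 1 #
  Moscow: 1 #
  Dublin: 1 #
  Paris: 1 #
  Sydney: 1 #

Most common: Cairo (3 times)

Cairo (3 times)


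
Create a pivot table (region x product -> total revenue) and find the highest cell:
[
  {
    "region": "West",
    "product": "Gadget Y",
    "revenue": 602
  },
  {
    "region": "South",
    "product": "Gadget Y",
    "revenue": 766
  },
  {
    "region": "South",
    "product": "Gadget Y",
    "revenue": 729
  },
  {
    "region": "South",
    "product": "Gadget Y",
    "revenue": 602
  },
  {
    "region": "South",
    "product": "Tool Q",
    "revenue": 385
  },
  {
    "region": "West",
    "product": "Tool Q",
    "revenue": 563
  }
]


Pivot: region (rows) x product (columns) -> total revenue

     Gadget Y      Tool Q      
South         2097           385  
West           602           563  

Highest: South / Gadget Y = $2097

South / Gadget Y = $2097


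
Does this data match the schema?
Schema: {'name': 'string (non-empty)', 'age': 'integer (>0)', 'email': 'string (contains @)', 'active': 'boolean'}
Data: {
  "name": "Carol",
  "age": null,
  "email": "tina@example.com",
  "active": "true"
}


Validating each field against schema:
  name: OK (non-empty string)
  age: FAIL (null is not an integer)
  email: OK (string with @)
  active: FAIL ("true" is not a boolean)

Result: INVALID (2 errors: age, active)

INVALID (2 errors: age, active)


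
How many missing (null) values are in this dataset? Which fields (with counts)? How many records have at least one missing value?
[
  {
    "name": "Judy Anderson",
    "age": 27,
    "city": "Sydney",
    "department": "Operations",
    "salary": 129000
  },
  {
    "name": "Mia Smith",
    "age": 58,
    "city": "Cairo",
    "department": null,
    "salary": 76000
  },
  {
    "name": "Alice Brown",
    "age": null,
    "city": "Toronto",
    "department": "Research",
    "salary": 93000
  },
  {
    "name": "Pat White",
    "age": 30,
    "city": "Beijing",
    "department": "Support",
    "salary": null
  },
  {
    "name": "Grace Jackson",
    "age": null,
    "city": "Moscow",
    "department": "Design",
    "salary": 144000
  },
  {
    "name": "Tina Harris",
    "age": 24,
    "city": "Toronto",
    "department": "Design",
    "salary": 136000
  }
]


Checking for missing (null) values in 6 records:

  Judy Anderson: complete
  Mia Smith: department
  Alice Brown: age
  Pat White: salary
  Grace Jackson: age
  Tina Harris: complete

Per field:
  name: 0 missing
  age: 2 missing
  city: 0 missing
  department: 1 missing
  salary: 1 missing

Total missing values: 4
Records with any missing: 4

4 missing values (age: 2, department: 1, salary: 1); 4 incomplete records


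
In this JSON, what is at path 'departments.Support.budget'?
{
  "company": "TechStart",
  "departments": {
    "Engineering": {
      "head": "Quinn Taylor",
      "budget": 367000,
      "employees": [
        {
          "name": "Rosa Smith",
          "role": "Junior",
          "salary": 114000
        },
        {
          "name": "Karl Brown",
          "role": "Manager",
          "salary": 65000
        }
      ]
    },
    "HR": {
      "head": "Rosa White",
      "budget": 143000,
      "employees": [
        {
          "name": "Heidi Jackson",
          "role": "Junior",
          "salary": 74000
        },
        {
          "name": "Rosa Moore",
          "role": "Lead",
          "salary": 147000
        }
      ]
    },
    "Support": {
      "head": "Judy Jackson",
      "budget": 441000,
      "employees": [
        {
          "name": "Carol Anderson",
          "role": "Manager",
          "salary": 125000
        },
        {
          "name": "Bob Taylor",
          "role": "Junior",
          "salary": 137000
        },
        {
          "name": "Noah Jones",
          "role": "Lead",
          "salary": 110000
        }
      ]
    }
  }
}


Path: departments.Support.budget

Navigate:
  -> departments
  -> Support
  -> budget = 441000

441000


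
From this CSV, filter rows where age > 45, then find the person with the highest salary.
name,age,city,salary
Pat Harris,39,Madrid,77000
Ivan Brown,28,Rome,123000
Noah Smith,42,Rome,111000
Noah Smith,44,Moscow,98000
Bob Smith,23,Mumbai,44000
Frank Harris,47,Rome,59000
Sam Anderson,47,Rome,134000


Filter: age > 45
Sort by: salary (descending)

Filtered records (2):
  Sam Anderson, age 47, salary $134000
  Frank Harris, age 47, salary $59000

Highest salary: Sam Anderson ($134000)

Sam Anderson


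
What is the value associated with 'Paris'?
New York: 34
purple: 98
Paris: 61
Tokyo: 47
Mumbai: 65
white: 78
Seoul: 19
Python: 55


Looking up key 'Paris'
Value: 61

61


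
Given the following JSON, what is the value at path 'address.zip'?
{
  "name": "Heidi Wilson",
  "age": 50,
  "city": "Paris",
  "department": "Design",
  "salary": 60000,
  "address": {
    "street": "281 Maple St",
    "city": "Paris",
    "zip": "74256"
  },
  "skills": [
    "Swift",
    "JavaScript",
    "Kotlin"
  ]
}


Query: address.zip
Path: address -> zip
Value: 74256

74256


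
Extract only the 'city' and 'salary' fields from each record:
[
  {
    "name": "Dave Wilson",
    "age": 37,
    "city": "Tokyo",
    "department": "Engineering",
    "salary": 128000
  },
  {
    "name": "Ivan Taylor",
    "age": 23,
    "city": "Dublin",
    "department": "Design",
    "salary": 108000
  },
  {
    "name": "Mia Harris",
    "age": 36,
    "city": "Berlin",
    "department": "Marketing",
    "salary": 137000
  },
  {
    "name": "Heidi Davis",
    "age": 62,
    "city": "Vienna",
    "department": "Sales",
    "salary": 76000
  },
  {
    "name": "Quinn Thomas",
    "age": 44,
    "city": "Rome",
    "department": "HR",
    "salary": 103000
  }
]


Original: 5 records with fields: name, age, city, department, salary
Keep: ['city', 'salary']
Drop: ['name', 'age', 'department']
Result: 5 records, 2 fields each

[
  {
    "city": "Tokyo",
    "salary": 128000
  },
  {
    "city": "Dublin",
    "salary": 108000
  },
  {
    "city": "Berlin",
    "salary": 137000
  },
  {
    "city": "Vienna",
    "salary": 76000
  },
  {
    "city": "Rome",
    "salary": 103000
  }
]


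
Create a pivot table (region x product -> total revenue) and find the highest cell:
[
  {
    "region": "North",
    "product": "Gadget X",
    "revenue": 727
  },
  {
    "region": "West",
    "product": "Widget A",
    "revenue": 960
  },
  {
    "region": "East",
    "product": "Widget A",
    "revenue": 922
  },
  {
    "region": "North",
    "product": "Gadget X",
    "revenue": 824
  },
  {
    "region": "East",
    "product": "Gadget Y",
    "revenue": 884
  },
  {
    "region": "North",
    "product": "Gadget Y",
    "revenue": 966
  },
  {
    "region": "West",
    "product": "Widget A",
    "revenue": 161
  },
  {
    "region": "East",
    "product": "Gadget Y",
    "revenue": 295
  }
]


Pivot: region (rows) x product (columns) -> total revenue

     Gadget X      Gadget Y      Widget A    
East             0          1179           922  
North         1551           966             0  
West             0             0          1121  

Highest: North / Gadget X = $1551

North / Gadget X = $1551


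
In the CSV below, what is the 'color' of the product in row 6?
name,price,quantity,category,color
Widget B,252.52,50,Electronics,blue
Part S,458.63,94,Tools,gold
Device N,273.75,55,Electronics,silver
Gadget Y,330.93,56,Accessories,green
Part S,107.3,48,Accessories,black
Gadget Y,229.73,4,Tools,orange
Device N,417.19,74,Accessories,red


Query: Row 6 ('Gadget Y'), column 'color'
Value: orange

orange


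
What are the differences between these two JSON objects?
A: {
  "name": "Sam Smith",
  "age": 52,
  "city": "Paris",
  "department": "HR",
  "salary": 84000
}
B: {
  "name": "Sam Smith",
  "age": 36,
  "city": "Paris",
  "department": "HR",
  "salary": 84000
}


Comparing each field (in key order):
  name: same
  age: DIFFERENT
  city: same
  department: same
  salary: same
Differences:
  age: 52 -> 36

1 field(s) changed

1 change: age


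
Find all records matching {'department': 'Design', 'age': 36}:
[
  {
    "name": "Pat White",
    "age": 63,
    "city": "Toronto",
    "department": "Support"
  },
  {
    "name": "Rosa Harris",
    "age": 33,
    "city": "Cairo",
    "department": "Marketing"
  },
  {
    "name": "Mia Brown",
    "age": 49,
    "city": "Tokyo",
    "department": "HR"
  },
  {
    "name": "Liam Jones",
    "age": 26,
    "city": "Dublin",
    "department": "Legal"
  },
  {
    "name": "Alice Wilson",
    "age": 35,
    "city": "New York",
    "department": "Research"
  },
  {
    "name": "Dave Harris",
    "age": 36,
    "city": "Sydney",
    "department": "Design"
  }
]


Search criteria: {'department': 'Design', 'age': 36}

Checking 6 records:
  Pat White: {department: Support, age: 63}
  Rosa Harris: {department: Marketing, age: 33}
  Mia Brown: {department: HR, age: 49}
  Liam Jones: {department: Legal, age: 26}
  Alice Wilson: {department: Research, age: 35}
  Dave Harris: {department: Design, age: 36} <-- MATCH

Matches: ["Dave Harris"]

["Dave Harris"]


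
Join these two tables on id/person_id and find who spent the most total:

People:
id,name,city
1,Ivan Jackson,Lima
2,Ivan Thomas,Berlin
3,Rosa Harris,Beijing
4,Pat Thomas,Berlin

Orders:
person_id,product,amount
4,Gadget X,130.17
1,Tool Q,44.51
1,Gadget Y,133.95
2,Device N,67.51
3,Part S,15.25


Join on: people.id = orders.person_id

Joined rows:
  Pat Thomas (Berlin) bought Gadget X for $130.17
  Ivan Jackson (Lima) bought Tool Q for $44.51
  Ivan Jackson (Lima) bought Gadget Y for $133.95
  Ivan Thomas (Berlin) bought Device N for $67.51
  Rosa Harris (Beijing) bought Part S for $15.25

Total per person:
  Ivan Jackson: $178.46
  Pat Thomas: $130.17
  Ivan Thomas: $67.51
  Rosa Harris: $15.25

Top spender: Ivan Jackson ($178.46)

Ivan Jackson ($178.46)


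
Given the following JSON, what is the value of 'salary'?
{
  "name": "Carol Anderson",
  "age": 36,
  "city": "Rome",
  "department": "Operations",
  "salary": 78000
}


Looking up field 'salary'
Value: 78000

78000


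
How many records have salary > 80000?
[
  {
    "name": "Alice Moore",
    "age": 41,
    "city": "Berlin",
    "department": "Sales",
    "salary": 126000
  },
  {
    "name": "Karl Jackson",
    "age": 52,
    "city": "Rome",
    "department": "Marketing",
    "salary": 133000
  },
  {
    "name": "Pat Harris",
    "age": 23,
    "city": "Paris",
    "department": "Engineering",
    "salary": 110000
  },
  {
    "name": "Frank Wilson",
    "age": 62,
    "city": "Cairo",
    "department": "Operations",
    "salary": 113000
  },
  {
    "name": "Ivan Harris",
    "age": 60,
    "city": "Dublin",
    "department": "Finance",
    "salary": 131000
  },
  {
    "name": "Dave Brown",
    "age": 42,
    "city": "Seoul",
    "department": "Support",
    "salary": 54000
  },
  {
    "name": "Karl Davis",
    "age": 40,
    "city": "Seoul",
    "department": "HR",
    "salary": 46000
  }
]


Data: 7 records
Condition: salary > 80000

Checking each record:
  Alice Moore: 126000 MATCH
  Karl Jackson: 133000 MATCH
  Pat Harris: 110000 MATCH
  Frank Wilson: 113000 MATCH
  Ivan Harris: 131000 MATCH
  Dave Brown: 54000
  Karl Davis: 46000

Count: 5

5


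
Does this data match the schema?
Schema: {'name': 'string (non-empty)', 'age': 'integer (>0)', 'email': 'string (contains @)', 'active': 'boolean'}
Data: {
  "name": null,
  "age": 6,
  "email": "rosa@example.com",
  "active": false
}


Validating each field against schema:
  name: FAIL (null is not a string)
  age: OK (positive integer)
  email: OK (string with @)
  active: OK (boolean)

Result: INVALID (1 error: name)

INVALID (1 error: name)
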